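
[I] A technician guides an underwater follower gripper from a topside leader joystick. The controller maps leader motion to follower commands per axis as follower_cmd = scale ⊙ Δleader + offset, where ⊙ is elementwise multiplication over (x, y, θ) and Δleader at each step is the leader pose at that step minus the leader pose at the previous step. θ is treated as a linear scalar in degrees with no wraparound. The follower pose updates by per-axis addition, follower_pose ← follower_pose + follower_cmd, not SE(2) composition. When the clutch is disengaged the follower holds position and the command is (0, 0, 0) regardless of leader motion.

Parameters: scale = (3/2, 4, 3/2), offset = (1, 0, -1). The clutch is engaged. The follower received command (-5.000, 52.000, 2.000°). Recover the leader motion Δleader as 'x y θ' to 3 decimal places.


-4.000 13.000 2.000

axis x: (-5.000 − 1) / (3/2) = -4.000
axis y: (52.000 − 0) / (4) = 13.000
axis θ: (2.000 − -1) / (3/2) = 2.000


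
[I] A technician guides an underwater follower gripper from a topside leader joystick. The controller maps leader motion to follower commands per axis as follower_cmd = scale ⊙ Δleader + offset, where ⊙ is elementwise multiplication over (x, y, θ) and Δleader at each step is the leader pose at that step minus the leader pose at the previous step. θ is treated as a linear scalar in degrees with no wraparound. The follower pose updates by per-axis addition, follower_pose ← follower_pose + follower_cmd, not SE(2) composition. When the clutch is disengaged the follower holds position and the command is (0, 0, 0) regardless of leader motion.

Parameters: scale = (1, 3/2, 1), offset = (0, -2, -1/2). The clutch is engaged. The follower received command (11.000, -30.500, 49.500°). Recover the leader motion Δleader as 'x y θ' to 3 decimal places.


axis x: (11.000 − 0) / (1) = 11.000
axis y: (-30.500 − -2) / (3/2) = -19.000
axis θ: (49.500 − -1/2) / (1) = 50.000

11.000 -19.000 50.000


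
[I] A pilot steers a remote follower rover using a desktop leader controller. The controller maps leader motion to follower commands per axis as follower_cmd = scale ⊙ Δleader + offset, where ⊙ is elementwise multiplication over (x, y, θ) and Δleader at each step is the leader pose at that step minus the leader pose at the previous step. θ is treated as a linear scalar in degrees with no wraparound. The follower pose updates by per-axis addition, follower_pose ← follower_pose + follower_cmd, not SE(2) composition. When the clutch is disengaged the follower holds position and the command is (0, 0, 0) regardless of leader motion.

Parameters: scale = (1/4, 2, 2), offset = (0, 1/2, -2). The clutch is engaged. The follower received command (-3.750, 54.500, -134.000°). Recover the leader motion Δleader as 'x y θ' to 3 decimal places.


-15.000 27.000 -66.000

axis x: (-3.750 − 0) / (1/4) = -15.000
axis y: (54.500 − 1/2) / (2) = 27.000
axis θ: (-134.000 − -2) / (2) = -66.000


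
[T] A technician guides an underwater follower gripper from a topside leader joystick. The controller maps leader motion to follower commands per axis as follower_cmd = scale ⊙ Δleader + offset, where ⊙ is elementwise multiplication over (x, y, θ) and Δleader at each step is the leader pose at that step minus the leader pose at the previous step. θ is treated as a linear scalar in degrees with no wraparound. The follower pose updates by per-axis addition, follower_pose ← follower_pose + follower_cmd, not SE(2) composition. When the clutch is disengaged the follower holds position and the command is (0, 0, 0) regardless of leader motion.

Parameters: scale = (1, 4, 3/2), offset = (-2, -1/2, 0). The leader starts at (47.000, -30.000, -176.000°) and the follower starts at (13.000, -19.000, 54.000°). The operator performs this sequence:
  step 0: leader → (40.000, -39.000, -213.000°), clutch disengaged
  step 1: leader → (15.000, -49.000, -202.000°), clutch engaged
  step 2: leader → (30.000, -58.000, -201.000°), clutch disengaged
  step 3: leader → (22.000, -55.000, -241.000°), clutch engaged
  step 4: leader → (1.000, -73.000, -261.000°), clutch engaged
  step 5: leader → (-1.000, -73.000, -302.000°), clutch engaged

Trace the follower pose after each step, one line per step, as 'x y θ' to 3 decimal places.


step 0: Δleader=(-7.000, -9.000, -37.000°), disengaged; cmd=(0,0,0) → follower holds at (13.000, -19.000, 54.000°)
step 1: Δleader=(-25.000, -10.000, 11.000°), engaged; cmd=(-27.000, -40.500, 16.500°) → follower=(-14.000, -59.500, 70.500°)
step 2: Δleader=(15.000, -9.000, 1.000°), disengaged; cmd=(0,0,0) → follower holds at (-14.000, -59.500, 70.500°)
step 3: Δleader=(-8.000, 3.000, -40.000°), engaged; cmd=(-10.000, 11.500, -60.000°) → follower=(-24.000, -48.000, 10.500°)
step 4: Δleader=(-21.000, -18.000, -20.000°), engaged; cmd=(-23.000, -72.500, -30.000°) → follower=(-47.000, -120.500, -19.500°)
step 5: Δleader=(-2.000, 0.000, -41.000°), engaged; cmd=(-4.000, -0.500, -61.500°) → follower=(-51.000, -121.000, -81.000°)

13.000 -19.000 54.000
-14.000 -59.500 70.500
-14.000 -59.500 70.500
-24.000 -48.000 10.500
-47.000 -120.500 -19.500
-51.000 -121.000 -81.000


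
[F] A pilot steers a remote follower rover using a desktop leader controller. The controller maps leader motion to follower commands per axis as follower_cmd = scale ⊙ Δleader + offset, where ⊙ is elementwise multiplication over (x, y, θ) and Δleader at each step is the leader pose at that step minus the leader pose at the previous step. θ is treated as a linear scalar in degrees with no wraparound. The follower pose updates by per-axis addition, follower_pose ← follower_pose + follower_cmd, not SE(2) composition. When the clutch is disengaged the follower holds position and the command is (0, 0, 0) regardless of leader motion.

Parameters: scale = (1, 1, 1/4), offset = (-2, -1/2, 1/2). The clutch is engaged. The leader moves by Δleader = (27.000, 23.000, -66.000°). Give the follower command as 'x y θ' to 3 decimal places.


25.000 22.500 -16.000

axis x: 1·27.000 + -2 = 25.000
axis y: 1·23.000 + -1/2 = 22.500
axis θ: 1/4·-66.000 + 1/2 = -16.000


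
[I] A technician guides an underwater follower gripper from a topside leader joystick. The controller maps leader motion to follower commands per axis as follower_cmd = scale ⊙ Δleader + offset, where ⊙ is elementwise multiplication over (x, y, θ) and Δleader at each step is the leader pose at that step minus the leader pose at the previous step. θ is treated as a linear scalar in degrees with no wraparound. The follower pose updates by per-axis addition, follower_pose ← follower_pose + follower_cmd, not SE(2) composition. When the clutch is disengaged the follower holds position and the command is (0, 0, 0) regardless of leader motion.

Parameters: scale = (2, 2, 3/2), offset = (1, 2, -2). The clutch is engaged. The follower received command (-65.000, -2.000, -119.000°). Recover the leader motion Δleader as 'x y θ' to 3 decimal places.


-33.000 -2.000 -78.000

axis x: (-65.000 − 1) / (2) = -33.000
axis y: (-2.000 − 2) / (2) = -2.000
axis θ: (-119.000 − -2) / (3/2) = -78.000


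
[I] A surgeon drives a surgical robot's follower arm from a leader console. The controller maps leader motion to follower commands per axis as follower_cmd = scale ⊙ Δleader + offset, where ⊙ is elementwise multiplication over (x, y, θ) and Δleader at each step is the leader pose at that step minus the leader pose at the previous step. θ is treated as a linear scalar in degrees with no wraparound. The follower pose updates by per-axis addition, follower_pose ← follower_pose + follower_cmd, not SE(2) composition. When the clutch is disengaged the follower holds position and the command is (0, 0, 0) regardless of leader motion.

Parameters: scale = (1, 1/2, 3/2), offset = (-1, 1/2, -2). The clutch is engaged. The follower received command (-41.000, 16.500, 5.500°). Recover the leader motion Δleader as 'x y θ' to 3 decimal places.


axis x: (-41.000 − -1) / (1) = -40.000
axis y: (16.500 − 1/2) / (1/2) = 32.000
axis θ: (5.500 − -2) / (3/2) = 5.000

-40.000 32.000 5.000


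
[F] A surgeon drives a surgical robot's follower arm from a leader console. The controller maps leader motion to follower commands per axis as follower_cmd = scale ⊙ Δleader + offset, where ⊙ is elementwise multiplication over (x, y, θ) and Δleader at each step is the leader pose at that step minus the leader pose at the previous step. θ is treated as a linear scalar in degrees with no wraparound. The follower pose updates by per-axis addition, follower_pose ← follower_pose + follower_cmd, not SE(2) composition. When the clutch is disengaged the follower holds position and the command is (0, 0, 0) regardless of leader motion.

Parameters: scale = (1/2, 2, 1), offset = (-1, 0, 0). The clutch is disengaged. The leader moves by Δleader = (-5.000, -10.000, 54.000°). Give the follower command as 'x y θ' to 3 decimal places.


clutch disengaged → follower holds; cmd = (0, 0, 0)

0.000 0.000 0.000


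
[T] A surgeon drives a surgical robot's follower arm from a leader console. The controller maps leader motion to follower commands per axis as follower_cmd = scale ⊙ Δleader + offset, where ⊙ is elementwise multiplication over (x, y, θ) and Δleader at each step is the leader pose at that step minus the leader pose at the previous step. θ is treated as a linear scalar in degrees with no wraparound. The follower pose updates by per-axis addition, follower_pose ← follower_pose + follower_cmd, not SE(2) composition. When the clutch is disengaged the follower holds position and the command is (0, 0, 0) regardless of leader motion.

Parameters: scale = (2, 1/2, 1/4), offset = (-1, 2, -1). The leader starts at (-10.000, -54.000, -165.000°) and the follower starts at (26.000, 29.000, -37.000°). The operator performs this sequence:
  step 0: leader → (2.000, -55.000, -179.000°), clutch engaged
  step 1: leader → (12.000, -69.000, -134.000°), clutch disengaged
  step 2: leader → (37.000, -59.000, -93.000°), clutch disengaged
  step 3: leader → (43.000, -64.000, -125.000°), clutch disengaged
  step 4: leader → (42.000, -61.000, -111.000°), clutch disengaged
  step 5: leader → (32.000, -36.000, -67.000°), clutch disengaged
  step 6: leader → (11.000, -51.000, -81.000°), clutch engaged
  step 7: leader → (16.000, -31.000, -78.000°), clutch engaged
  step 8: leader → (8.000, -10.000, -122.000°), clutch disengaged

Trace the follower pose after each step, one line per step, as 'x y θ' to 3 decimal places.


step 0: Δleader=(12.000, -1.000, -14.000°), engaged; cmd=(23.000, 1.500, -4.500°) → follower=(49.000, 30.500, -41.500°)
step 1: Δleader=(10.000, -14.000, 45.000°), disengaged; cmd=(0,0,0) → follower holds at (49.000, 30.500, -41.500°)
step 2: Δleader=(25.000, 10.000, 41.000°), disengaged; cmd=(0,0,0) → follower holds at (49.000, 30.500, -41.500°)
step 3: Δleader=(6.000, -5.000, -32.000°), disengaged; cmd=(0,0,0) → follower holds at (49.000, 30.500, -41.500°)
step 4: Δleader=(-1.000, 3.000, 14.000°), disengaged; cmd=(0,0,0) → follower holds at (49.000, 30.500, -41.500°)
step 5: Δleader=(-10.000, 25.000, 44.000°), disengaged; cmd=(0,0,0) → follower holds at (49.000, 30.500, -41.500°)
step 6: Δleader=(-21.000, -15.000, -14.000°), engaged; cmd=(-43.000, -5.500, -4.500°) → follower=(6.000, 25.000, -46.000°)
step 7: Δleader=(5.000, 20.000, 3.000°), engaged; cmd=(9.000, 12.000, -0.250°) → follower=(15.000, 37.000, -46.250°)
step 8: Δleader=(-8.000, 21.000, -44.000°), disengaged; cmd=(0,0,0) → follower holds at (15.000, 37.000, -46.250°)

49.000 30.500 -41.500
49.000 30.500 -41.500
49.000 30.500 -41.500
49.000 30.500 -41.500
49.000 30.500 -41.500
49.000 30.500 -41.500
6.000 25.000 -46.000
15.000 37.000 -46.250
15.000 37.000 -46.250


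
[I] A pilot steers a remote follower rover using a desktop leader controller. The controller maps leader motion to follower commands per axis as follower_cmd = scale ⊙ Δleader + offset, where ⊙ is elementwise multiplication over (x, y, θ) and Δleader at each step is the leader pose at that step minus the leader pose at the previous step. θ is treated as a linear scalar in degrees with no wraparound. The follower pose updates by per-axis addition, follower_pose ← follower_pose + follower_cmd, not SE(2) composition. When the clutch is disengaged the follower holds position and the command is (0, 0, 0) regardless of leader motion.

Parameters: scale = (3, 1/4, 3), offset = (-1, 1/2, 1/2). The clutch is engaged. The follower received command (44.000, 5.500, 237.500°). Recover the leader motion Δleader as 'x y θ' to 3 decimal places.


15.000 20.000 79.000

axis x: (44.000 − -1) / (3) = 15.000
axis y: (5.500 − 1/2) / (1/4) = 20.000
axis θ: (237.500 − 1/2) / (3) = 79.000


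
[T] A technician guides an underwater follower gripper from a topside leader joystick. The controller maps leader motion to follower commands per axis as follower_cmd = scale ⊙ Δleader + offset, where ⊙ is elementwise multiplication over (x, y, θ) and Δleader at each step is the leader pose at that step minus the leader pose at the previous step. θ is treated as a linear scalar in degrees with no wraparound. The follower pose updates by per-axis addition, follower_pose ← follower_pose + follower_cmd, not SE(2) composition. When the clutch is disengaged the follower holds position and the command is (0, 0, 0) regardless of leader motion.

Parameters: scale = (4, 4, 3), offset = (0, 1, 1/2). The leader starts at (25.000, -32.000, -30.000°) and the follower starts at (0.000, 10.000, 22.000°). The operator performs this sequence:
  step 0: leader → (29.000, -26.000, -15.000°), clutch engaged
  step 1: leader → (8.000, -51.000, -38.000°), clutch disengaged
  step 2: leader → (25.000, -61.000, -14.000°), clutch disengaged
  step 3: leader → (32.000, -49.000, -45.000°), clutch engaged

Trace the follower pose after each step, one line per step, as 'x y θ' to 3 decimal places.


step 0: Δleader=(4.000, 6.000, 15.000°), engaged; cmd=(16.000, 25.000, 45.500°) → follower=(16.000, 35.000, 67.500°)
step 1: Δleader=(-21.000, -25.000, -23.000°), disengaged; cmd=(0,0,0) → follower holds at (16.000, 35.000, 67.500°)
step 2: Δleader=(17.000, -10.000, 24.000°), disengaged; cmd=(0,0,0) → follower holds at (16.000, 35.000, 67.500°)
step 3: Δleader=(7.000, 12.000, -31.000°), engaged; cmd=(28.000, 49.000, -92.500°) → follower=(44.000, 84.000, -25.000°)

16.000 35.000 67.500
16.000 35.000 67.500
16.000 35.000 67.500
44.000 84.000 -25.000


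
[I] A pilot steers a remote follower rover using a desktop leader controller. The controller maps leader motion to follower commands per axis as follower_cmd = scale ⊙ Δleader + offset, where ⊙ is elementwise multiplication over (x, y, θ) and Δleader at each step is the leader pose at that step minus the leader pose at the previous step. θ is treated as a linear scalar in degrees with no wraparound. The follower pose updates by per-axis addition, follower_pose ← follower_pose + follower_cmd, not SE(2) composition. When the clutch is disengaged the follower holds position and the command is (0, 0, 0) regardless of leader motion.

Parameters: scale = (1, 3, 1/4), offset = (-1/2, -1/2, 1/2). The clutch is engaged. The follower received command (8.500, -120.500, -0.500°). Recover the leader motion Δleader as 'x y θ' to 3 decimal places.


axis x: (8.500 − -1/2) / (1) = 9.000
axis y: (-120.500 − -1/2) / (3) = -40.000
axis θ: (-0.500 − 1/2) / (1/4) = -4.000

9.000 -40.000 -4.000


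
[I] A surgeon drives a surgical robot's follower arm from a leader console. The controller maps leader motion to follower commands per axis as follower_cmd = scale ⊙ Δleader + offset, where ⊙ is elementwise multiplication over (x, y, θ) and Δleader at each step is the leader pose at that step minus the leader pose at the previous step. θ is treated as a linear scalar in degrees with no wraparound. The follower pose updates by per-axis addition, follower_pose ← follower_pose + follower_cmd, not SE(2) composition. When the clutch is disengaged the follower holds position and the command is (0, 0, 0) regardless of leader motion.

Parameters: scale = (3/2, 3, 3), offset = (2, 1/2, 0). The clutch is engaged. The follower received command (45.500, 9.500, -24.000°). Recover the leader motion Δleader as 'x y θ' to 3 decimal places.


axis x: (45.500 − 2) / (3/2) = 29.000
axis y: (9.500 − 1/2) / (3) = 3.000
axis θ: (-24.000 − 0) / (3) = -8.000

29.000 3.000 -8.000


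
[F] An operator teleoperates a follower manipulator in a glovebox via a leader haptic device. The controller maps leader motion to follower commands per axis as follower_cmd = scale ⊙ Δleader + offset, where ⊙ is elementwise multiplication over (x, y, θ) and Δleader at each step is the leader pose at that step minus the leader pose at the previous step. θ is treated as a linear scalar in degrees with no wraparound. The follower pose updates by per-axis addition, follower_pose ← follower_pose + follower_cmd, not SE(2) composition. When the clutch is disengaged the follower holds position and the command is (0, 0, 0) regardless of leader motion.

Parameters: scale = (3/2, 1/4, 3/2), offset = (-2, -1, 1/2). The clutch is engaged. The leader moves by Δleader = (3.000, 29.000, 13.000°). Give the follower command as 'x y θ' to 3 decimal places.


axis x: 3/2·3.000 + -2 = 2.500
axis y: 1/4·29.000 + -1 = 6.250
axis θ: 3/2·13.000 + 1/2 = 20.000

2.500 6.250 20.000


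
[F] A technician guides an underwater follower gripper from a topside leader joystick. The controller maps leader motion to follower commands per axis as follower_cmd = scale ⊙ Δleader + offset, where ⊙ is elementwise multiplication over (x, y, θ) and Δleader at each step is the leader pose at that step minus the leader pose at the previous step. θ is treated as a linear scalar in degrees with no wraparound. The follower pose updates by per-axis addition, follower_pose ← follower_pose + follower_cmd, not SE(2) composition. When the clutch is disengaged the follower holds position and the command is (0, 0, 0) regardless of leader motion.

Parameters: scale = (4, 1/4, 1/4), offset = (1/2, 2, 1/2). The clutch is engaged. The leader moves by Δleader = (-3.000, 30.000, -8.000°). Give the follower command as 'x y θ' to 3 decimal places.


-11.500 9.500 -1.500

axis x: 4·-3.000 + 1/2 = -11.500
axis y: 1/4·30.000 + 2 = 9.500
axis θ: 1/4·-8.000 + 1/2 = -1.500


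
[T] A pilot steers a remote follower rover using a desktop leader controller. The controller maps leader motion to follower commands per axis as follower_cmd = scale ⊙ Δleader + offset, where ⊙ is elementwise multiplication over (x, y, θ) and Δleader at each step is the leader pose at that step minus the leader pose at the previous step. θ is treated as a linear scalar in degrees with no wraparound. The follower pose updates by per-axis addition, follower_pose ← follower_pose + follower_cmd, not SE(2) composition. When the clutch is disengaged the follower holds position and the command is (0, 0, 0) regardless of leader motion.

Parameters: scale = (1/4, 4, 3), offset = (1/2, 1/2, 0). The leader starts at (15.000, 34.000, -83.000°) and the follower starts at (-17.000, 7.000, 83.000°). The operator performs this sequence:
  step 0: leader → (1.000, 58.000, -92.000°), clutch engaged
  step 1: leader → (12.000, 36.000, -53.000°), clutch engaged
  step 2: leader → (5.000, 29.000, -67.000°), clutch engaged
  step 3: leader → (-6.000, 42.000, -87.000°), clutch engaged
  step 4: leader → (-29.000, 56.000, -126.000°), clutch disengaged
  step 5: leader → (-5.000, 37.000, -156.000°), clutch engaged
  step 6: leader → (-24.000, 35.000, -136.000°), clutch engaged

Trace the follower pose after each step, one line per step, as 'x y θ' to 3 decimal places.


step 0: Δleader=(-14.000, 24.000, -9.000°), engaged; cmd=(-3.000, 96.500, -27.000°) → follower=(-20.000, 103.500, 56.000°)
step 1: Δleader=(11.000, -22.000, 39.000°), engaged; cmd=(3.250, -87.500, 117.000°) → follower=(-16.750, 16.000, 173.000°)
step 2: Δleader=(-7.000, -7.000, -14.000°), engaged; cmd=(-1.250, -27.500, -42.000°) → follower=(-18.000, -11.500, 131.000°)
step 3: Δleader=(-11.000, 13.000, -20.000°), engaged; cmd=(-2.250, 52.500, -60.000°) → follower=(-20.250, 41.000, 71.000°)
step 4: Δleader=(-23.000, 14.000, -39.000°), disengaged; cmd=(0,0,0) → follower holds at (-20.250, 41.000, 71.000°)
step 5: Δleader=(24.000, -19.000, -30.000°), engaged; cmd=(6.500, -75.500, -90.000°) → follower=(-13.750, -34.500, -19.000°)
step 6: Δleader=(-19.000, -2.000, 20.000°), engaged; cmd=(-4.250, -7.500, 60.000°) → follower=(-18.000, -42.000, 41.000°)

-20.000 103.500 56.000
-16.750 16.000 173.000
-18.000 -11.500 131.000
-20.250 41.000 71.000
-20.250 41.000 71.000
-13.750 -34.500 -19.000
-18.000 -42.000 41.000


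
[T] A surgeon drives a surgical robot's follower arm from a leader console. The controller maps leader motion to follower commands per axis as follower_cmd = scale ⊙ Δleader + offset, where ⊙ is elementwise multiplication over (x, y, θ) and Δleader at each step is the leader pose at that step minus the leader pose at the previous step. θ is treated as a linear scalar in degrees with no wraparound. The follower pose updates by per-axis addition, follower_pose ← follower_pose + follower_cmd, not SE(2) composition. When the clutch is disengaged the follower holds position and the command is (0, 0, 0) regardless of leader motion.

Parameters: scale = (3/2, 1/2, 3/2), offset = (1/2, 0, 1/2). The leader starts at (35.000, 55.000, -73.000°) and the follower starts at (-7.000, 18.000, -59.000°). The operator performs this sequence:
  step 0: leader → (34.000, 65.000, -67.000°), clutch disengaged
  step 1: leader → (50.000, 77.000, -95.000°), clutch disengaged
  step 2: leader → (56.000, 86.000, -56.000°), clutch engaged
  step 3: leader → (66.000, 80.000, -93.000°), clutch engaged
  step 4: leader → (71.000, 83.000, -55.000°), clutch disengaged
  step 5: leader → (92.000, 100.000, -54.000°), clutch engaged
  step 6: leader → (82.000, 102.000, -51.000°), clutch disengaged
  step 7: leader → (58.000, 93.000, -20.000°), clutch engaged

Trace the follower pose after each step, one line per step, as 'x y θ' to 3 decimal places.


-7.000 18.000 -59.000
-7.000 18.000 -59.000
2.500 22.500 0.000
18.000 19.500 -55.000
18.000 19.500 -55.000
50.000 28.000 -53.000
50.000 28.000 -53.000
14.500 23.500 -6.000

step 0: Δleader=(-1.000, 10.000, 6.000°), disengaged; cmd=(0,0,0) → follower holds at (-7.000, 18.000, -59.000°)
step 1: Δleader=(16.000, 12.000, -28.000°), disengaged; cmd=(0,0,0) → follower holds at (-7.000, 18.000, -59.000°)
step 2: Δleader=(6.000, 9.000, 39.000°), engaged; cmd=(9.500, 4.500, 59.000°) → follower=(2.500, 22.500, 0.000°)
step 3: Δleader=(10.000, -6.000, -37.000°), engaged; cmd=(15.500, -3.000, -55.000°) → follower=(18.000, 19.500, -55.000°)
step 4: Δleader=(5.000, 3.000, 38.000°), disengaged; cmd=(0,0,0) → follower holds at (18.000, 19.500, -55.000°)
step 5: Δleader=(21.000, 17.000, 1.000°), engaged; cmd=(32.000, 8.500, 2.000°) → follower=(50.000, 28.000, -53.000°)
step 6: Δleader=(-10.000, 2.000, 3.000°), disengaged; cmd=(0,0,0) → follower holds at (50.000, 28.000, -53.000°)
step 7: Δleader=(-24.000, -9.000, 31.000°), engaged; cmd=(-35.500, -4.500, 47.000°) → follower=(14.500, 23.500, -6.000°)


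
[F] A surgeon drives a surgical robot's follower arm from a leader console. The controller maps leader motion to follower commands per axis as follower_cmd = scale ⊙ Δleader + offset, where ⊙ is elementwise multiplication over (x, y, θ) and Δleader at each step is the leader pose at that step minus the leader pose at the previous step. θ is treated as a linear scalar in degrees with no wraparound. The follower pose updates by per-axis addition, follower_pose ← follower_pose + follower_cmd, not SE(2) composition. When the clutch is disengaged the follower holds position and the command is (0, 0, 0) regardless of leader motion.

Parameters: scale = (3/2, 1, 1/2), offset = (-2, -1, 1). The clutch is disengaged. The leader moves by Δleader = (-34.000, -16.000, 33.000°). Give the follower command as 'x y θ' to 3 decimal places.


0.000 0.000 0.000

clutch disengaged → follower holds; cmd = (0, 0, 0)


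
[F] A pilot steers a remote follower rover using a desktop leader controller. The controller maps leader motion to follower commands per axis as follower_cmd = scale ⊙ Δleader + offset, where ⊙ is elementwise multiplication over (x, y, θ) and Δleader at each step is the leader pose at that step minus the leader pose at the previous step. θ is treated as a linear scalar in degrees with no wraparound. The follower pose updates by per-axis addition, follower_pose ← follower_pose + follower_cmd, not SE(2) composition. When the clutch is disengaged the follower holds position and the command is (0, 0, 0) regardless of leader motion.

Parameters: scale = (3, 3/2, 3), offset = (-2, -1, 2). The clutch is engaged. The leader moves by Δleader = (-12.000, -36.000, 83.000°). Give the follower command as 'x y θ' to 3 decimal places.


-38.000 -55.000 251.000

axis x: 3·-12.000 + -2 = -38.000
axis y: 3/2·-36.000 + -1 = -55.000
axis θ: 3·83.000 + 2 = 251.000


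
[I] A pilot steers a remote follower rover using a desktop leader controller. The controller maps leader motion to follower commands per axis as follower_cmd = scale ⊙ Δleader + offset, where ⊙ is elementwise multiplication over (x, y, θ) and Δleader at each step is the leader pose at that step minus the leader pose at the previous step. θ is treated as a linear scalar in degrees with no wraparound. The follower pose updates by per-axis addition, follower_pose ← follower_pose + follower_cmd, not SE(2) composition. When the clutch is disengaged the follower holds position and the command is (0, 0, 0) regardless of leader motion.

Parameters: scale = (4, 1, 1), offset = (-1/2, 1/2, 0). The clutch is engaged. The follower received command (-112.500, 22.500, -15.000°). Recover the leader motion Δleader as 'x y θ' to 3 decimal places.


axis x: (-112.500 − -1/2) / (4) = -28.000
axis y: (22.500 − 1/2) / (1) = 22.000
axis θ: (-15.000 − 0) / (1) = -15.000

-28.000 22.000 -15.000


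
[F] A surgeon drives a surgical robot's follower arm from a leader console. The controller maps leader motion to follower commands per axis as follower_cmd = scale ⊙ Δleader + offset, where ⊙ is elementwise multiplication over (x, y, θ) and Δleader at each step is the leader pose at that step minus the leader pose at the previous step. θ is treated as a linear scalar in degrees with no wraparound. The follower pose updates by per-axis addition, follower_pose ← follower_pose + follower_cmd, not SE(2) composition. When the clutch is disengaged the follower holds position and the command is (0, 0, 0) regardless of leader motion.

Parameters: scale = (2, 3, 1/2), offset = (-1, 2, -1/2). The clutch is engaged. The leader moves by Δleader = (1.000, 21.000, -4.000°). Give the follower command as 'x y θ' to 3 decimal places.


axis x: 2·1.000 + -1 = 1.000
axis y: 3·21.000 + 2 = 65.000
axis θ: 1/2·-4.000 + -1/2 = -2.500

1.000 65.000 -2.500


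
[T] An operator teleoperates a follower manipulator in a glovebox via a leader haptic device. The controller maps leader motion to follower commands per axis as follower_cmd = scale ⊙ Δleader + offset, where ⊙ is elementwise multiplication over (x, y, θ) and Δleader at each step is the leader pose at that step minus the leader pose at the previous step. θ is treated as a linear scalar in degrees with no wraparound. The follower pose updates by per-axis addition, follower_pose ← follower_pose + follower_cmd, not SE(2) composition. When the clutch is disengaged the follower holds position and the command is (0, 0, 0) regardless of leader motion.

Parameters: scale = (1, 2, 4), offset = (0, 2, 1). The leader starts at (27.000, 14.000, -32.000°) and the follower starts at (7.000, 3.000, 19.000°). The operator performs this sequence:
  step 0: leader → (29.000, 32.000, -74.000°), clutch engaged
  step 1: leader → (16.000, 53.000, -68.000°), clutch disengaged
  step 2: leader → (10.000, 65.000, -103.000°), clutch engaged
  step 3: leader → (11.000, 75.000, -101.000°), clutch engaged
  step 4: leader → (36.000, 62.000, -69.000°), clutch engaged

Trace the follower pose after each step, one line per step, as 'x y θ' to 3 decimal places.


step 0: Δleader=(2.000, 18.000, -42.000°), engaged; cmd=(2.000, 38.000, -167.000°) → follower=(9.000, 41.000, -148.000°)
step 1: Δleader=(-13.000, 21.000, 6.000°), disengaged; cmd=(0,0,0) → follower holds at (9.000, 41.000, -148.000°)
step 2: Δleader=(-6.000, 12.000, -35.000°), engaged; cmd=(-6.000, 26.000, -139.000°) → follower=(3.000, 67.000, -287.000°)
step 3: Δleader=(1.000, 10.000, 2.000°), engaged; cmd=(1.000, 22.000, 9.000°) → follower=(4.000, 89.000, -278.000°)
step 4: Δleader=(25.000, -13.000, 32.000°), engaged; cmd=(25.000, -24.000, 129.000°) → follower=(29.000, 65.000, -149.000°)

9.000 41.000 -148.000
9.000 41.000 -148.000
3.000 67.000 -287.000
4.000 89.000 -278.000
29.000 65.000 -149.000


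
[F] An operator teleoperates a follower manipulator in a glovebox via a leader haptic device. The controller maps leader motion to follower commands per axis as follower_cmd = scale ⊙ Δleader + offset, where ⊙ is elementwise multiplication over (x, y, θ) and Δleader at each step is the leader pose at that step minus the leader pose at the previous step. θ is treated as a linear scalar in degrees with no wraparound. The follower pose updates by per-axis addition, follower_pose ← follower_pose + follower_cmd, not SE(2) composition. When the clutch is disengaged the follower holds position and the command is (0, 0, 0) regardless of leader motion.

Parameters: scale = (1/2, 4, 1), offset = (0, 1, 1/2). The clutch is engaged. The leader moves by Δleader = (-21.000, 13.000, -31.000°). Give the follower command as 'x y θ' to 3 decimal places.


axis x: 1/2·-21.000 + 0 = -10.500
axis y: 4·13.000 + 1 = 53.000
axis θ: 1·-31.000 + 1/2 = -30.500

-10.500 53.000 -30.500


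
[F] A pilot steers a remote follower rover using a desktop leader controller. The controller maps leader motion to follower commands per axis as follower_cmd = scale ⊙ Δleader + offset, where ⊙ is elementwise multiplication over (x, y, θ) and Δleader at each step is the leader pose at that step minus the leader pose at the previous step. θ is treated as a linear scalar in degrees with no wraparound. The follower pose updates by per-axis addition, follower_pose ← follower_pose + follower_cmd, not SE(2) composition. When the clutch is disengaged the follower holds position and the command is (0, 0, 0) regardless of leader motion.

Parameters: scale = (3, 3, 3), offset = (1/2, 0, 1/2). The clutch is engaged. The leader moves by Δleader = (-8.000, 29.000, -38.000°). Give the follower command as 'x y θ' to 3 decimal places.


-23.500 87.000 -113.500

axis x: 3·-8.000 + 1/2 = -23.500
axis y: 3·29.000 + 0 = 87.000
axis θ: 3·-38.000 + 1/2 = -113.500


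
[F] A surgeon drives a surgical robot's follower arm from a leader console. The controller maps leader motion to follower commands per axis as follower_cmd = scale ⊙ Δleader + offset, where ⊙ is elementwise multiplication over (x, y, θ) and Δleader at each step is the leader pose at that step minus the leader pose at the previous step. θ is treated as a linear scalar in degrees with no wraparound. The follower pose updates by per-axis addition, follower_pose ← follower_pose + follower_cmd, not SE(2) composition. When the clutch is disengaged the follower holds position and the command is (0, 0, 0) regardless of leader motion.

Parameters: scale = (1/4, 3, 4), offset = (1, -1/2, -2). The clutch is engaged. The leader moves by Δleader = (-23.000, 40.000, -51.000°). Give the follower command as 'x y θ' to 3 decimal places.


axis x: 1/4·-23.000 + 1 = -4.750
axis y: 3·40.000 + -1/2 = 119.500
axis θ: 4·-51.000 + -2 = -206.000

-4.750 119.500 -206.000


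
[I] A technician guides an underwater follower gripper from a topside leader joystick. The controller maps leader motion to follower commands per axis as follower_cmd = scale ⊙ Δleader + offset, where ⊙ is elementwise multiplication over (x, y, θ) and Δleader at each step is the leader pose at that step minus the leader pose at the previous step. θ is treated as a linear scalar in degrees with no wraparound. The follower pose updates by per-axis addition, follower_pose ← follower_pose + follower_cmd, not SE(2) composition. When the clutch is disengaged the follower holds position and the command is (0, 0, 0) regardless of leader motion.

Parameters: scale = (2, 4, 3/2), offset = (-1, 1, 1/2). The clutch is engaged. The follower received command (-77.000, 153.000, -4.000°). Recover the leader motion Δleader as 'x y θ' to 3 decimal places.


-38.000 38.000 -3.000

axis x: (-77.000 − -1) / (2) = -38.000
axis y: (153.000 − 1) / (4) = 38.000
axis θ: (-4.000 − 1/2) / (3/2) = -3.000


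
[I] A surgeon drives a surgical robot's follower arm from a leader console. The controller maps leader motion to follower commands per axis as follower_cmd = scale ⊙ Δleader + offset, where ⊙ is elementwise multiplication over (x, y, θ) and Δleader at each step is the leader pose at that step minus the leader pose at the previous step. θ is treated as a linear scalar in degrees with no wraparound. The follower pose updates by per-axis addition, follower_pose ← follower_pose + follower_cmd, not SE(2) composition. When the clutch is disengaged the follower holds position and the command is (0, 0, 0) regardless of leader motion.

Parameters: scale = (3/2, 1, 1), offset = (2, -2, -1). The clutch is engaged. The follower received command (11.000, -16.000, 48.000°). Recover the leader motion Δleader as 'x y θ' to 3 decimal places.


axis x: (11.000 − 2) / (3/2) = 6.000
axis y: (-16.000 − -2) / (1) = -14.000
axis θ: (48.000 − -1) / (1) = 49.000

6.000 -14.000 49.000


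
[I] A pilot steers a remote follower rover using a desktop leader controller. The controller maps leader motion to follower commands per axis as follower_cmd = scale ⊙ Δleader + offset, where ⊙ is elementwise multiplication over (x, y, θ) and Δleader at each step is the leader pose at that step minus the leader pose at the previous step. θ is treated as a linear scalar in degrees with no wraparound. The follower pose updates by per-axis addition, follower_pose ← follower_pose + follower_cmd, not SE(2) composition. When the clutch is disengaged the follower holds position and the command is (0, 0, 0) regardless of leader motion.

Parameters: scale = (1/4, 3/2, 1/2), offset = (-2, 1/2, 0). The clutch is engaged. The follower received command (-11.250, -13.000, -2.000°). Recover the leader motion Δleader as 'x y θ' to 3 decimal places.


-37.000 -9.000 -4.000

axis x: (-11.250 − -2) / (1/4) = -37.000
axis y: (-13.000 − 1/2) / (3/2) = -9.000
axis θ: (-2.000 − 0) / (1/2) = -4.000


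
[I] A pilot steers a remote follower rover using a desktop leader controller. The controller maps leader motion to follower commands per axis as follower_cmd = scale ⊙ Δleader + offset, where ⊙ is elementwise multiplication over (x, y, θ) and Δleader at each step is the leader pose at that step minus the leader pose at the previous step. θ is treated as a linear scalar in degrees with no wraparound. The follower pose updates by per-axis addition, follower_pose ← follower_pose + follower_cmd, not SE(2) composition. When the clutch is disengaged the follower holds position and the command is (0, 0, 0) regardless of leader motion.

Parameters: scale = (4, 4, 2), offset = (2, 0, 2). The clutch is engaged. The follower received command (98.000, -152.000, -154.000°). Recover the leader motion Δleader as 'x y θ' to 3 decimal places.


24.000 -38.000 -78.000

axis x: (98.000 − 2) / (4) = 24.000
axis y: (-152.000 − 0) / (4) = -38.000
axis θ: (-154.000 − 2) / (2) = -78.000


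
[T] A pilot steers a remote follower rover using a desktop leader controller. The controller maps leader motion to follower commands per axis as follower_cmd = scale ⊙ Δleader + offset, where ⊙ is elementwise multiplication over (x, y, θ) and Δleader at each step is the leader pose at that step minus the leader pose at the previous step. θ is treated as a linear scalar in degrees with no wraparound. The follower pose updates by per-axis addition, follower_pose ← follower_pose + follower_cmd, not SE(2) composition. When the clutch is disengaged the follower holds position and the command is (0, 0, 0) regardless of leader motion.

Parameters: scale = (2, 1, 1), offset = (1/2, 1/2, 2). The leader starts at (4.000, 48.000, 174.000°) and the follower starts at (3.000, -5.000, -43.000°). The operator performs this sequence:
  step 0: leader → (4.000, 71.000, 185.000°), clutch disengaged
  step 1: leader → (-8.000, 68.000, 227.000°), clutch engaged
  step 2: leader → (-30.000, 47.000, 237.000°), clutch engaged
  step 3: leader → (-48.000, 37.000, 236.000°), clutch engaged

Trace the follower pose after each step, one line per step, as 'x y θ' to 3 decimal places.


step 0: Δleader=(0.000, 23.000, 11.000°), disengaged; cmd=(0,0,0) → follower holds at (3.000, -5.000, -43.000°)
step 1: Δleader=(-12.000, -3.000, 42.000°), engaged; cmd=(-23.500, -2.500, 44.000°) → follower=(-20.500, -7.500, 1.000°)
step 2: Δleader=(-22.000, -21.000, 10.000°), engaged; cmd=(-43.500, -20.500, 12.000°) → follower=(-64.000, -28.000, 13.000°)
step 3: Δleader=(-18.000, -10.000, -1.000°), engaged; cmd=(-35.500, -9.500, 1.000°) → follower=(-99.500, -37.500, 14.000°)

3.000 -5.000 -43.000
-20.500 -7.500 1.000
-64.000 -28.000 13.000
-99.500 -37.500 14.000


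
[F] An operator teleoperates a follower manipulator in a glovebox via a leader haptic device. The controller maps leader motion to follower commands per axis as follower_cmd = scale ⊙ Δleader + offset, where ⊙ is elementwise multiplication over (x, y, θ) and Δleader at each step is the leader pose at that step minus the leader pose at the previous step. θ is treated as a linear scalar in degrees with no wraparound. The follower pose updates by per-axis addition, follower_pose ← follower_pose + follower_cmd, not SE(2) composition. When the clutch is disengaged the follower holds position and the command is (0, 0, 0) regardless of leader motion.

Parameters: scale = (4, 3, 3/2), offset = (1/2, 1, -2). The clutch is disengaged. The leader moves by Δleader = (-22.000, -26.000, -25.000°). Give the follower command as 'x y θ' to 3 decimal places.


clutch disengaged → follower holds; cmd = (0, 0, 0)

0.000 0.000 0.000


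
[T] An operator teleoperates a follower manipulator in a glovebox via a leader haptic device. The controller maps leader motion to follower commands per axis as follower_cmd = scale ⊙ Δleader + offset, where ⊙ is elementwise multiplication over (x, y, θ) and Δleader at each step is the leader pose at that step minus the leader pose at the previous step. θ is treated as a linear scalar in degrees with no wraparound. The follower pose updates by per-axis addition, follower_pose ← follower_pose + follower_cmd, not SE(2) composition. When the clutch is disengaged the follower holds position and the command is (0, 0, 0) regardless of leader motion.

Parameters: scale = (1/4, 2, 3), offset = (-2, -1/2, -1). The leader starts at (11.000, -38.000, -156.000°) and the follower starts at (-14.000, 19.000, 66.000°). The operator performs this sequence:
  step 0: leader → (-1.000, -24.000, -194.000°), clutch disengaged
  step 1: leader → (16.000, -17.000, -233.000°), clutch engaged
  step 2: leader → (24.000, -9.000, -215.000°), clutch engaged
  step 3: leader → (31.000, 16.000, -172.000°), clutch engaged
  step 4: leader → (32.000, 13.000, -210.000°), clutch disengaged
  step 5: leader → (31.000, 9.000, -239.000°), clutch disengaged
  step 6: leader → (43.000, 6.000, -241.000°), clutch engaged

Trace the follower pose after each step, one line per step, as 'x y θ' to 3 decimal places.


-14.000 19.000 66.000
-11.750 32.500 -52.000
-11.750 48.000 1.000
-12.000 97.500 129.000
-12.000 97.500 129.000
-12.000 97.500 129.000
-11.000 91.000 122.000

step 0: Δleader=(-12.000, 14.000, -38.000°), disengaged; cmd=(0,0,0) → follower holds at (-14.000, 19.000, 66.000°)
step 1: Δleader=(17.000, 7.000, -39.000°), engaged; cmd=(2.250, 13.500, -118.000°) → follower=(-11.750, 32.500, -52.000°)
step 2: Δleader=(8.000, 8.000, 18.000°), engaged; cmd=(0.000, 15.500, 53.000°) → follower=(-11.750, 48.000, 1.000°)
step 3: Δleader=(7.000, 25.000, 43.000°), engaged; cmd=(-0.250, 49.500, 128.000°) → follower=(-12.000, 97.500, 129.000°)
step 4: Δleader=(1.000, -3.000, -38.000°), disengaged; cmd=(0,0,0) → follower holds at (-12.000, 97.500, 129.000°)
step 5: Δleader=(-1.000, -4.000, -29.000°), disengaged; cmd=(0,0,0) → follower holds at (-12.000, 97.500, 129.000°)
step 6: Δleader=(12.000, -3.000, -2.000°), engaged; cmd=(1.000, -6.500, -7.000°) → follower=(-11.000, 91.000, 122.000°)
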